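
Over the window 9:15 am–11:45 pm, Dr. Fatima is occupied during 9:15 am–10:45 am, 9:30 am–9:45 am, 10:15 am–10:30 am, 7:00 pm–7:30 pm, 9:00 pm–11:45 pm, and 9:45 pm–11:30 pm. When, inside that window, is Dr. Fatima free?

10:45 am–7:00 pm, 7:30 pm–9:00 pm

The merged coverage is 9:15 am–10:45 am, 7:00 pm–7:30 pm, 9:00 pm–11:45 pm.
Complement within 9:15 am–11:45 pm: 10:45 am–7:00 pm, 7:30 pm–9:00 pm.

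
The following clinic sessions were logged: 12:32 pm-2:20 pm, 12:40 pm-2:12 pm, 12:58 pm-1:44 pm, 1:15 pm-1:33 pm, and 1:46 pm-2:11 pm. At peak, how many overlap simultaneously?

4

Sweep endpoints in order; track running count of active intervals.
Peak of 4 reached at 1:15 pm.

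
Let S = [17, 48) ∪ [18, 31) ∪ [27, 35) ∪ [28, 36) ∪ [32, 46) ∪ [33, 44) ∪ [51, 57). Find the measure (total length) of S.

37

Merged: [17, 48), [51, 57).
Lengths: 31 + 6 = 37.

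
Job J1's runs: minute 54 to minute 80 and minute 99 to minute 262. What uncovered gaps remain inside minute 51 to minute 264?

The merged coverage is minute 54 to minute 80, minute 99 to minute 262.
Complement within minute 51 to minute 264: minute 51 to minute 54, minute 80 to minute 99, minute 262 to minute 264.

minute 51 to minute 54, minute 80 to minute 99, minute 262 to minute 264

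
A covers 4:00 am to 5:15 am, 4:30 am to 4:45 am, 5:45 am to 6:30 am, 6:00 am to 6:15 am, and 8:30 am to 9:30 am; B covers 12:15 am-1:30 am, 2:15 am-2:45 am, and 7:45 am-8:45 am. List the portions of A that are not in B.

A, merged: 4:00 am–5:15 am, 5:45 am–6:30 am, 8:30 am–9:30 am.
4:00 am–5:15 am is untouched.
5:45 am–6:30 am is untouched.
8:30 am–9:30 am with B removed leaves 8:45 am–9:30 am.

4:00 am–5:15 am, 5:45 am–6:30 am, 8:45 am–9:30 am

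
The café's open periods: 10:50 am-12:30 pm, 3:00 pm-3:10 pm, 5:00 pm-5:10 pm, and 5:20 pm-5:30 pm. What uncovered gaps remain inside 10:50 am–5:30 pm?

12:30 pm–3:00 pm, 3:10 pm–5:00 pm, 5:10 pm–5:20 pm

The merged coverage is 10:50 am–12:30 pm, 3:00 pm–3:10 pm, 5:00 pm–5:10 pm, 5:20 pm–5:30 pm.
Complement within 10:50 am–5:30 pm: 12:30 pm–3:00 pm, 3:10 pm–5:00 pm, 5:10 pm–5:20 pm.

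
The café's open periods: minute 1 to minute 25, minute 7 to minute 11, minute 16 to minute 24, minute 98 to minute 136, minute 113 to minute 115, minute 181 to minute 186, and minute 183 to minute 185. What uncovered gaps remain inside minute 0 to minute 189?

minute 0 to minute 1, minute 25 to minute 98, minute 136 to minute 181, minute 186 to minute 189

Covered (merged): minute 1 to minute 25, minute 98 to minute 136, minute 181 to minute 186.
Gaps within minute 0 to minute 189: minute 0 to minute 1, minute 25 to minute 98, minute 136 to minute 181, minute 186 to minute 189.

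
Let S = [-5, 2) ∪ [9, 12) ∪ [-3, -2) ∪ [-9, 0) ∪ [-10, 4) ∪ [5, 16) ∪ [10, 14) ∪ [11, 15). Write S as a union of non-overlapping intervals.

[-10, 4) ∪ [5, 16)

Sort by start: [-10, 4), [-9, 0), [-5, 2), [-3, -2), [5, 16), [9, 12), [10, 14), [11, 15).
[-9, 0) overlaps/touches [-10, 4) → extend to [-10, 4).
[-5, 2) overlaps/touches [-10, 4) → extend to [-10, 4).
[-3, -2) overlaps/touches [-10, 4) → extend to [-10, 4).
[5, 16) is disjoint → start new block.
[9, 12) overlaps/touches [5, 16) → extend to [5, 16).
[10, 14) overlaps/touches [5, 16) → extend to [5, 16).
[11, 15) overlaps/touches [5, 16) → extend to [5, 16).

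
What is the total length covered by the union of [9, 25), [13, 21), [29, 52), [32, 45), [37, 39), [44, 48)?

39

Merged: [9, 25), [29, 52).
Lengths: 16 + 23 = 39.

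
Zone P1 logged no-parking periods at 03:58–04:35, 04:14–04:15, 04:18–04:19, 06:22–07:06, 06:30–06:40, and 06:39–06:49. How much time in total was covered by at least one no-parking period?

Merged: 03:58–04:35, 06:22–07:06.
Lengths: 37 min + 44 min = 1 h 21 min.

1 h 21 min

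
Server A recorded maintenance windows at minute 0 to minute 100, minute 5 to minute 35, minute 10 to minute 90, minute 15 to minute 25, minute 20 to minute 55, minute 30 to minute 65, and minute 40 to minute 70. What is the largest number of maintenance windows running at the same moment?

Sweep endpoints in order; track running count of active intervals.
Peak of 5 reached at minute 20.

5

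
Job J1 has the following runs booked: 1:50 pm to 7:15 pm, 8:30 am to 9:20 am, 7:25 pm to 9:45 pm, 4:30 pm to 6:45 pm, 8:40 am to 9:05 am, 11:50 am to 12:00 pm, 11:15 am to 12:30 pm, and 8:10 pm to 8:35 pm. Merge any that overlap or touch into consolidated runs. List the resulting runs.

8:30 am–9:20 am, 11:15 am–12:30 pm, 1:50 pm–7:15 pm, 7:25 pm–9:45 pm

Sort by start: 8:30 am–9:20 am, 8:40 am–9:05 am, 11:15 am–12:30 pm, 11:50 am–12:00 pm, 1:50 pm–7:15 pm, 4:30 pm–6:45 pm, 7:25 pm–9:45 pm, 8:10 pm–8:35 pm.
8:40 am–9:05 am overlaps/touches 8:30 am–9:20 am → extend to 8:30 am–9:20 am.
11:15 am–12:30 pm is disjoint → start new block.
11:50 am–12:00 pm overlaps/touches 11:15 am–12:30 pm → extend to 11:15 am–12:30 pm.
1:50 pm–7:15 pm is disjoint → start new block.
4:30 pm–6:45 pm overlaps/touches 1:50 pm–7:15 pm → extend to 1:50 pm–7:15 pm.
7:25 pm–9:45 pm is disjoint → start new block.
8:10 pm–8:35 pm overlaps/touches 7:25 pm–9:45 pm → extend to 7:25 pm–9:45 pm.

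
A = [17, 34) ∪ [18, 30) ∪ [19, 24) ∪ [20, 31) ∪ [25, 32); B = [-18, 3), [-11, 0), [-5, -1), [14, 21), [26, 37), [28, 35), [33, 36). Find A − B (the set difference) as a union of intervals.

[21, 26)

First set merges to [17, 34).
Second set merges to [-18, 3), [14, 21), [26, 37).
[17, 34) minus B → [21, 26).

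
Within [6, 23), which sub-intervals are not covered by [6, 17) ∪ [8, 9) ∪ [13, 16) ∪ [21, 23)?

[17, 21)

After merging, the occupied span is [6, 17), [21, 23).
Complement within [6, 23): [17, 21).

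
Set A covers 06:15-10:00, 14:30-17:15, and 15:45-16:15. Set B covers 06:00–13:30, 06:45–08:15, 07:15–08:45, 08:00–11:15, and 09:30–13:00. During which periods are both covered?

Merge the first list: 06:15–10:00, 14:30–17:15.
Merge the second list: 06:00–13:30.
06:15–10:00 overlaps B on 06:15–10:00.
14:30–17:15 falls entirely outside B.

06:15–10:00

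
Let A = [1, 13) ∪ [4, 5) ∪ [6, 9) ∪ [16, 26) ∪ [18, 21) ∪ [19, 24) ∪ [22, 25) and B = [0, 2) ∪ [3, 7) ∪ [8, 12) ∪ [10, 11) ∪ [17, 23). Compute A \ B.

[2, 3) ∪ [7, 8) ∪ [12, 13) ∪ [16, 17) ∪ [23, 26)

Merge the first list: [1, 13), [16, 26).
Merge the second list: [0, 2), [3, 7), [8, 12), [17, 23).
[1, 13) \ B = [2, 3), [7, 8), [12, 13).
[16, 26) \ B = [16, 17), [23, 26).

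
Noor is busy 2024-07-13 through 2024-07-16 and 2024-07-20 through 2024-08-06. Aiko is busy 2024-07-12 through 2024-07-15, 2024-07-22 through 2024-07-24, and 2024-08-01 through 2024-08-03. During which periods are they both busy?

2024-07-13 through 2024-07-16 meets the second set on 2024-07-13 through 2024-07-15.
2024-07-20 through 2024-08-06 meets the second set on 2024-07-22 through 2024-07-24, 2024-08-01 through 2024-08-03.

2024-07-13 through 2024-07-15, 2024-07-22 through 2024-07-24, 2024-08-01 through 2024-08-03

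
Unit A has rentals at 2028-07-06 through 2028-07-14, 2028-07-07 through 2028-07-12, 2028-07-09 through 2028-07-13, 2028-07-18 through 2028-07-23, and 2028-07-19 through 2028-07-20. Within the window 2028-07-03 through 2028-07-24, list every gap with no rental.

The merged coverage is 2028-07-06 through 2028-07-14, 2028-07-18 through 2028-07-23.
Uncovered inside 2028-07-03 through 2028-07-24: 2028-07-03 through 2028-07-05, 2028-07-15 through 2028-07-17, 2028-07-24 through 2028-07-24.

2028-07-03 through 2028-07-05, 2028-07-15 through 2028-07-17, 2028-07-24 through 2028-07-24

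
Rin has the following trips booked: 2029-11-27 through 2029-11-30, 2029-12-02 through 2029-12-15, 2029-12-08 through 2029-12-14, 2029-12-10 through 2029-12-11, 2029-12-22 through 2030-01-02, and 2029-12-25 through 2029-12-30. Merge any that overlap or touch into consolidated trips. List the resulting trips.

2029-12-02 through 2029-12-15 is disjoint → start new block.
2029-12-08 through 2029-12-14 overlaps/touches 2029-12-02 through 2029-12-15 → extend to 2029-12-02 through 2029-12-15.
2029-12-10 through 2029-12-11 overlaps/touches 2029-12-02 through 2029-12-15 → extend to 2029-12-02 through 2029-12-15.
2029-12-22 through 2030-01-02 is disjoint → start new block.
2029-12-25 through 2029-12-30 overlaps/touches 2029-12-22 through 2030-01-02 → extend to 2029-12-22 through 2030-01-02.

2029-11-27 through 2029-11-30, 2029-12-02 through 2029-12-15, 2029-12-22 through 2030-01-02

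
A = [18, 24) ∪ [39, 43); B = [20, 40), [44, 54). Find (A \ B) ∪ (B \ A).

[18, 20) ∪ [24, 39) ∪ [40, 43) ∪ [44, 54)

A \ B = [18, 20), [40, 43).
B \ A = [24, 39), [44, 54).
Union of the two gives the symmetric difference.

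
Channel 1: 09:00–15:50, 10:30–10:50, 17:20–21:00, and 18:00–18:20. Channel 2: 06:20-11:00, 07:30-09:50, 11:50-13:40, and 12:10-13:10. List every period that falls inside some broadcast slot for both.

Merge the first list: 09:00–15:50, 17:20–21:00.
Merge the second list: 06:20–11:00, 11:50–13:40.
09:00–15:50 overlaps B on 09:00–11:00, 11:50–13:40.
17:20–21:00 falls entirely outside B.

09:00–11:00, 11:50–13:40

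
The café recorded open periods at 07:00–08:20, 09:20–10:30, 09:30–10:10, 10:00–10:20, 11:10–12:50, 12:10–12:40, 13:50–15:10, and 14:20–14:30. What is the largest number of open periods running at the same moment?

3

Walk the sorted start/end points keeping a running depth.
The depth first hits 3 at 10:00.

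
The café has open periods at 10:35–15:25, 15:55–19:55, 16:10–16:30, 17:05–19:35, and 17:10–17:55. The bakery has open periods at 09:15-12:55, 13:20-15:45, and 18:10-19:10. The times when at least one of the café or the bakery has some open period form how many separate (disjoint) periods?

First set merges to 10:35–15:25, 15:55–19:55.
A ∪ B = 09:15–15:45, 15:55–19:55.
That is 2 disjoint pieces.

2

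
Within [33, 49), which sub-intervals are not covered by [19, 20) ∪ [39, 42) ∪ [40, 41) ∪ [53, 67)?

The merged coverage is [19, 20), [39, 42), [53, 67).
Gaps within [33, 49): [33, 39), [42, 49).

[33, 39) ∪ [42, 49)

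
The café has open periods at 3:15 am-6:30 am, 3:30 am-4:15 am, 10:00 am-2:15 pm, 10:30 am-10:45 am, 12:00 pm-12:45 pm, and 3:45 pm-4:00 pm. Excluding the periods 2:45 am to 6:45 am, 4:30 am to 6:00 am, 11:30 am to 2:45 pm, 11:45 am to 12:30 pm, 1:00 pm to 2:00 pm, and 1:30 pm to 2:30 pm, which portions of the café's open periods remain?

10:00 am-11:30 am, 3:45 pm-4:00 pm

A, merged: 3:15 am-6:30 am, 10:00 am-2:15 pm, 3:45 pm-4:00 pm.
B, merged: 2:45 am-6:45 am, 11:30 am-2:45 pm.
3:15 am-6:30 am: entirely removed.
10:00 am-2:15 pm \ B = 10:00 am-11:30 am.
3:45 pm-4:00 pm: nothing removed.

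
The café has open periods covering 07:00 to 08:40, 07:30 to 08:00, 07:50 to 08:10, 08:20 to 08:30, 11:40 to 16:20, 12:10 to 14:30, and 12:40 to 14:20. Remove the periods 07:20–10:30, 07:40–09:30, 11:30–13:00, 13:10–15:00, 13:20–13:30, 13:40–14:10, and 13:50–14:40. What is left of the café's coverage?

A, merged: 07:00-08:40, 11:40-16:20.
B, merged: 07:20-10:30, 11:30-13:00, 13:10-15:00.
07:00-08:40 \ B = 07:00-07:20.
11:40-16:20 \ B = 13:00-13:10, 15:00-16:20.

07:00-07:20, 13:00-13:10, 15:00-16:20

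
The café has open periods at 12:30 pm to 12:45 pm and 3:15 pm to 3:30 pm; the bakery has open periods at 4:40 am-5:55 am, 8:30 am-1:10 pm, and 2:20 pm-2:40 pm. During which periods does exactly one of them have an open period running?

4:40 am-5:55 am, 8:30 am-12:30 pm, 12:45 pm-1:10 pm, 2:20 pm-2:40 pm, 3:15 pm-3:30 pm

Only in the first: 3:15 pm-3:30 pm.
Only in the second: 4:40 am-5:55 am, 8:30 am-12:30 pm, 12:45 pm-1:10 pm, 2:20 pm-2:40 pm.
Together these are the periods covered by exactly one.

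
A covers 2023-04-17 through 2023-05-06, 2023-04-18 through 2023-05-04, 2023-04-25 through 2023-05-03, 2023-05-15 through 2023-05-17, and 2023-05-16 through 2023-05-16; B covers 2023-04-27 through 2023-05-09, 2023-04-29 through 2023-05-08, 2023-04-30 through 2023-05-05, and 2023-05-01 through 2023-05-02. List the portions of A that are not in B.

First set merges to 2023-04-17 through 2023-05-06, 2023-05-15 through 2023-05-17.
Second set merges to 2023-04-27 through 2023-05-09.
2023-04-17 through 2023-05-06 \ B = 2023-04-17 through 2023-04-26.
2023-05-15 through 2023-05-17: nothing removed.

2023-04-17 through 2023-04-26, 2023-05-15 through 2023-05-17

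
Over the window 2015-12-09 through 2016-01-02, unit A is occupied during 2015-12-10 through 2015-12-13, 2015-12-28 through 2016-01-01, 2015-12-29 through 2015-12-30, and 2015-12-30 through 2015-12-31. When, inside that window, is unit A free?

The merged coverage is 2015-12-10 through 2015-12-13, 2015-12-28 through 2016-01-01.
Gaps within 2015-12-09 through 2016-01-02: 2015-12-09 through 2015-12-09, 2015-12-14 through 2015-12-27, 2016-01-02 through 2016-01-02.

2015-12-09 through 2015-12-09, 2015-12-14 through 2015-12-27, 2016-01-02 through 2016-01-02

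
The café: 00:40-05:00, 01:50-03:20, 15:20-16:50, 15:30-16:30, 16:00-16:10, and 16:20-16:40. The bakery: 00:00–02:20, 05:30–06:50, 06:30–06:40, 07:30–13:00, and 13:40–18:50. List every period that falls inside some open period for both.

Merge the first list: 00:40–05:00, 15:20–16:50.
Merge the second list: 00:00–02:20, 05:30–06:50, 07:30–13:00, 13:40–18:50.
00:40–05:00 ∩ B → 00:40–02:20.
15:20–16:50 ∩ B → 15:20–16:50.

00:40–02:20, 15:20–16:50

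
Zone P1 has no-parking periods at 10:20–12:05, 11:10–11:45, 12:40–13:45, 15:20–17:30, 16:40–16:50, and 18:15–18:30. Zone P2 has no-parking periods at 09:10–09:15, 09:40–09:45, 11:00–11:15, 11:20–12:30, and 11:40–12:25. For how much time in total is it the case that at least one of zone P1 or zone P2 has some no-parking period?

Merge the first list: 10:20-12:05, 12:40-13:45, 15:20-17:30, 18:15-18:30.
Merge the second list: 09:10-09:15, 09:40-09:45, 11:00-11:15, 11:20-12:30.
A ∪ B = 09:10-09:15, 09:40-09:45, 10:20-12:30, 12:40-13:45, 15:20-17:30, 18:15-18:30.
Total: 5 min + 5 min + 2 h 10 min + 1 h 5 min + 2 h 10 min + 15 min = 5 h 50 min.

5 h 50 min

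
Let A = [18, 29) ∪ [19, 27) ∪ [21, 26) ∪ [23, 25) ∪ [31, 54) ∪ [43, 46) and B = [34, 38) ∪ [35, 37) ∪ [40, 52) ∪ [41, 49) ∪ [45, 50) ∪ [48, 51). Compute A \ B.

First set merges to [18, 29), [31, 54).
Second set merges to [34, 38), [40, 52).
[18, 29): no B overlap → unchanged.
[31, 54) minus B → [31, 34), [38, 40), [52, 54).

[18, 29) ∪ [31, 34) ∪ [38, 40) ∪ [52, 54)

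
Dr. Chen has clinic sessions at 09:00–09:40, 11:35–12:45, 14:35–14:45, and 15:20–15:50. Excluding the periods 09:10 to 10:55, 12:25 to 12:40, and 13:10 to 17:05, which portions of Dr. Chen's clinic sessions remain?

09:00-09:10, 11:35-12:25, 12:40-12:45

09:00-09:40 with B removed leaves 09:00-09:10.
11:35-12:45 with B removed leaves 11:35-12:25, 12:40-12:45.
14:35-14:45 lies entirely inside B → drops out.
15:20-15:50 lies entirely inside B → drops out.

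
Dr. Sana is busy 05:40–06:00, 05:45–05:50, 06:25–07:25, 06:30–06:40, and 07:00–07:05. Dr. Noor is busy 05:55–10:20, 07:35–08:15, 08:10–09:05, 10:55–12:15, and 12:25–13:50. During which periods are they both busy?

A, merged: 05:40–06:00, 06:25–07:25.
B, merged: 05:55–10:20, 10:55–12:15, 12:25–13:50.
05:40–06:00 meets the second set on 05:55–06:00.
06:25–07:25 meets the second set on 06:25–07:25.

05:55–06:00, 06:25–07:25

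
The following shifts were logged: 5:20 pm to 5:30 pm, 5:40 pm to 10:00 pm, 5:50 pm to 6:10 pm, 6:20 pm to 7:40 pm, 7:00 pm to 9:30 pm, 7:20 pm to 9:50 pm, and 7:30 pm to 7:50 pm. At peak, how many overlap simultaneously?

Walk the sorted start/end points keeping a running depth.
The depth first hits 5 at 7:30 pm.

5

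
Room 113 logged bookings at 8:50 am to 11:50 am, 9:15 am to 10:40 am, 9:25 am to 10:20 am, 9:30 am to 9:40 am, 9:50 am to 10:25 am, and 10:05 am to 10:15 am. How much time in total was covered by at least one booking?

3 h

Merged: 8:50 am–11:50 am.
Length: 3 h.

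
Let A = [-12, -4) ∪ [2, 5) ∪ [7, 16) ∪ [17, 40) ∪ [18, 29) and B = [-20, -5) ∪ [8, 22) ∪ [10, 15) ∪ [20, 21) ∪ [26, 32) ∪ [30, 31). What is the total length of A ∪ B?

A, merged: [-12, -4), [2, 5), [7, 16), [17, 40).
B, merged: [-20, -5), [8, 22), [26, 32).
A ∪ B = [-20, -4), [2, 5), [7, 40).
Total: 16 + 3 + 33 = 52.

52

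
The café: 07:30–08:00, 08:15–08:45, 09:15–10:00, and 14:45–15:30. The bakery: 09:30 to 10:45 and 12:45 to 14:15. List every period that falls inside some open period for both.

07:30–08:00: no overlap with the second set.
08:15–08:45: no overlap with the second set.
09:15–10:00 meets the second set on 09:30–10:00.
14:45–15:30: no overlap with the second set.

09:30–10:00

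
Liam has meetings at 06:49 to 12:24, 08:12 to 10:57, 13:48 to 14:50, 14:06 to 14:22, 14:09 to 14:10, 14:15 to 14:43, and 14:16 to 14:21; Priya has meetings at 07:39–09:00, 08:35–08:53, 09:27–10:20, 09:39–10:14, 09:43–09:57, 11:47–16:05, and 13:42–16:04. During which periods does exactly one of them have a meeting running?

A, merged: 06:49-12:24, 13:48-14:50.
B, merged: 07:39-09:00, 09:27-10:20, 11:47-16:05.
A \ B = 06:49-07:39, 09:00-09:27, 10:20-11:47.
B \ A = 12:24-13:48, 14:50-16:05.
Union of the two gives the symmetric difference.

06:49-07:39, 09:00-09:27, 10:20-11:47, 12:24-13:48, 14:50-16:05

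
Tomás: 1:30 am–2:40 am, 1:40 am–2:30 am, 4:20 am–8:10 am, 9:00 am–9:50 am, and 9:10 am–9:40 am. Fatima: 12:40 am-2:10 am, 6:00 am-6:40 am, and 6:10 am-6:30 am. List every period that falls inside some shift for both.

1:30 am–2:10 am, 6:00 am–6:40 am

Merge the first list: 1:30 am–2:40 am, 4:20 am–8:10 am, 9:00 am–9:50 am.
Merge the second list: 12:40 am–2:10 am, 6:00 am–6:40 am.
1:30 am–2:40 am overlaps B on 1:30 am–2:10 am.
4:20 am–8:10 am overlaps B on 6:00 am–6:40 am.
9:00 am–9:50 am falls entirely outside B.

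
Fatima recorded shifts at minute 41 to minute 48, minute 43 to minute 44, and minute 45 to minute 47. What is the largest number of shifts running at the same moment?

2

At minute 43, 2 of the intervals are simultaneously active.
No point has more.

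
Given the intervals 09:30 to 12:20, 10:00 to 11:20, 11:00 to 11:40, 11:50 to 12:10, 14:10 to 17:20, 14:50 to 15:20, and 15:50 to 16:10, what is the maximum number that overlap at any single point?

3

Walk the sorted start/end points keeping a running depth.
The depth first hits 3 at 11:00.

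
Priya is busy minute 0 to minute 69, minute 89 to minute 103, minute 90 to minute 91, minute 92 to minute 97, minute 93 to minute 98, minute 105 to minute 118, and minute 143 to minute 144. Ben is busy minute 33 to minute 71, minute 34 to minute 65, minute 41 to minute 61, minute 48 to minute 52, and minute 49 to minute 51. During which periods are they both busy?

Merge the first list: minute 0 to minute 69, minute 89 to minute 103, minute 105 to minute 118, minute 143 to minute 144.
Merge the second list: minute 33 to minute 71.
minute 0 to minute 69 ∩ B → minute 33 to minute 69.
minute 89 to minute 103 meets no B interval.
minute 105 to minute 118 meets no B interval.
minute 143 to minute 144 meets no B interval.

minute 33 to minute 69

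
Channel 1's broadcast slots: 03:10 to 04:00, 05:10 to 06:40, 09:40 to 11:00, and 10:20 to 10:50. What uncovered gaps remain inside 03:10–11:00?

Covered (merged): 03:10–04:00, 05:10–06:40, 09:40–11:00.
Uncovered inside 03:10–11:00: 04:00–05:10, 06:40–09:40.

04:00–05:10, 06:40–09:40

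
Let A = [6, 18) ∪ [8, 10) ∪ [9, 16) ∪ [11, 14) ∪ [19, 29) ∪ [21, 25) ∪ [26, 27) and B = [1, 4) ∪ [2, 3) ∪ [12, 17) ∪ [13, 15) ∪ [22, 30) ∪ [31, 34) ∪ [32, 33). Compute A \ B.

[6, 12) ∪ [17, 18) ∪ [19, 22)

A, merged: [6, 18), [19, 29).
B, merged: [1, 4), [12, 17), [22, 30), [31, 34).
[6, 18) \ B = [6, 12), [17, 18).
[19, 29) \ B = [19, 22).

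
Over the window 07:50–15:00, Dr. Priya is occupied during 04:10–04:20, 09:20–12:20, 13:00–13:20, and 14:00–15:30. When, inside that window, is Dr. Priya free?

After merging, the occupied span is 04:10–04:20, 09:20–12:20, 13:00–13:20, 14:00–15:30.
Uncovered inside 07:50–15:00: 07:50–09:20, 12:20–13:00, 13:20–14:00.

07:50–09:20, 12:20–13:00, 13:20–14:00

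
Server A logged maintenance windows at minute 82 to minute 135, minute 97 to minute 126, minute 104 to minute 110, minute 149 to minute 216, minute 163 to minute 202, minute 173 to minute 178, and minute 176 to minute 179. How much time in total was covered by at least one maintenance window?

Merged: minute 82 to minute 135, minute 149 to minute 216.
Lengths: 53 minutes + 67 minutes = 120 minutes.

120 minutes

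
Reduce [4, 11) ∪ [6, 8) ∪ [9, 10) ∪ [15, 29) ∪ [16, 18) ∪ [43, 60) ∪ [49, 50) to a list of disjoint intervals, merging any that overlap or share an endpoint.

[4, 11) ∪ [15, 29) ∪ [43, 60)

[6, 8) overlaps/touches [4, 11) → extend to [4, 11).
[9, 10) overlaps/touches [4, 11) → extend to [4, 11).
[15, 29) is disjoint → start new block.
[16, 18) overlaps/touches [15, 29) → extend to [15, 29).
[43, 60) is disjoint → start new block.
[49, 50) overlaps/touches [43, 60) → extend to [43, 60).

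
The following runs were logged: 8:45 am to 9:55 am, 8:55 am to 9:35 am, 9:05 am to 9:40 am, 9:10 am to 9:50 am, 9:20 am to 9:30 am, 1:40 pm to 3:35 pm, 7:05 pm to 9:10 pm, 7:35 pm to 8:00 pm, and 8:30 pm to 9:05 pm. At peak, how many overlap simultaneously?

5

At 9:20 am, 5 of the intervals are simultaneously active.
No point has more.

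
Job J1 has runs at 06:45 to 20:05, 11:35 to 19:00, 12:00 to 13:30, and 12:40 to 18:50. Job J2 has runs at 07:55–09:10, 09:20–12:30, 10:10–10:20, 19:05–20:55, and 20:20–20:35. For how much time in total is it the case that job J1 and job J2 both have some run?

Merge the first list: 06:45–20:05.
Merge the second list: 07:55–09:10, 09:20–12:30, 19:05–20:55.
A ∩ B = 07:55–09:10, 09:20–12:30, 19:05–20:05.
Total: 1 h 15 min + 3 h 10 min + 1 h = 5 h 25 min.

5 h 25 min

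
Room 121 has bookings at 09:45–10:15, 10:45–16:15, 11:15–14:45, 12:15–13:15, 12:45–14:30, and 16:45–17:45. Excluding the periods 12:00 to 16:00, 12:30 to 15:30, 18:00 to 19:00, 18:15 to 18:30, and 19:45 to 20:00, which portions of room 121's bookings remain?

Merge the first list: 09:45–10:15, 10:45–16:15, 16:45–17:45.
Merge the second list: 12:00–16:00, 18:00–19:00, 19:45–20:00.
09:45–10:15 is untouched.
10:45–16:15 with B removed leaves 10:45–12:00, 16:00–16:15.
16:45–17:45 is untouched.

09:45–10:15, 10:45–12:00, 16:00–16:15, 16:45–17:45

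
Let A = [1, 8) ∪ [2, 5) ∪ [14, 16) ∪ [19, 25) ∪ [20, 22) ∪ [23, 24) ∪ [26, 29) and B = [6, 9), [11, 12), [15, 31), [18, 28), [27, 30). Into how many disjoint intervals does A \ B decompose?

A, merged: [1, 8), [14, 16), [19, 25), [26, 29).
B, merged: [6, 9), [11, 12), [15, 31).
A \ B = [1, 6), [14, 15).
That is 2 disjoint pieces.

2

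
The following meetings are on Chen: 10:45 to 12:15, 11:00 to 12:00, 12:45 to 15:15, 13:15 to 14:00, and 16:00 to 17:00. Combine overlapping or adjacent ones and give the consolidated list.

11:00-12:00 overlaps/touches 10:45-12:15 → extend to 10:45-12:15.
12:45-15:15 is disjoint → start new block.
13:15-14:00 overlaps/touches 12:45-15:15 → extend to 12:45-15:15.
16:00-17:00 is disjoint → start new block.

10:45-12:15, 12:45-15:15, 16:00-17:00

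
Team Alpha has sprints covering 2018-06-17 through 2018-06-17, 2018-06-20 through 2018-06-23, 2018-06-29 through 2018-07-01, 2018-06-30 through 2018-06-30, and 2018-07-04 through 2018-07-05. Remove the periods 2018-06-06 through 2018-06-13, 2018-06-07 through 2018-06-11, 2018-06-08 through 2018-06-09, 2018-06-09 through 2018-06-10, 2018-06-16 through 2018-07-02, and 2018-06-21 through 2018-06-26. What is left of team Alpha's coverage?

2018-07-04 through 2018-07-05

A, merged: 2018-06-17 through 2018-06-17, 2018-06-20 through 2018-06-23, 2018-06-29 through 2018-07-01, 2018-07-04 through 2018-07-05.
B, merged: 2018-06-06 through 2018-06-13, 2018-06-16 through 2018-07-02.
2018-06-17 through 2018-06-17: entirely removed.
2018-06-20 through 2018-06-23: entirely removed.
2018-06-29 through 2018-07-01: entirely removed.
2018-07-04 through 2018-07-05: nothing removed.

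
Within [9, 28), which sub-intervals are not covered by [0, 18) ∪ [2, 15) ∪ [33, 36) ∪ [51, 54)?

[18, 28)

After merging, the occupied span is [0, 18), [33, 36), [51, 54).
Uncovered inside [9, 28): [18, 28).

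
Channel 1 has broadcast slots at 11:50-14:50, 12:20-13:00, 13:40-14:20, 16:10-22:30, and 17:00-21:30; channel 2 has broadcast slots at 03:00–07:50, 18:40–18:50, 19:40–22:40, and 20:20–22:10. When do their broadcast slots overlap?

Merge the first list: 11:50–14:50, 16:10–22:30.
Merge the second list: 03:00–07:50, 18:40–18:50, 19:40–22:40.
11:50–14:50 meets no B interval.
16:10–22:30 ∩ B → 18:40–18:50, 19:40–22:30.

18:40–18:50, 19:40–22:30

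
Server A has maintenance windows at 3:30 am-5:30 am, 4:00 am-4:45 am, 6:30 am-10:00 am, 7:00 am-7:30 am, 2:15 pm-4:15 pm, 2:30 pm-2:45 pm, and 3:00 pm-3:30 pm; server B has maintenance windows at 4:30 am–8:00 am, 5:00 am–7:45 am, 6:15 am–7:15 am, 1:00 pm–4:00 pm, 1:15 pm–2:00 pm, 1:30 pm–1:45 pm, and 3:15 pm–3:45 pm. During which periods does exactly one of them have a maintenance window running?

First set merges to 3:30 am-5:30 am, 6:30 am-10:00 am, 2:15 pm-4:15 pm.
Second set merges to 4:30 am-8:00 am, 1:00 pm-4:00 pm.
Only in the first: 3:30 am-4:30 am, 8:00 am-10:00 am, 4:00 pm-4:15 pm.
Only in the second: 5:30 am-6:30 am, 1:00 pm-2:15 pm.
Together these are the periods covered by exactly one.

3:30 am-4:30 am, 5:30 am-6:30 am, 8:00 am-10:00 am, 1:00 pm-2:15 pm, 4:00 pm-4:15 pm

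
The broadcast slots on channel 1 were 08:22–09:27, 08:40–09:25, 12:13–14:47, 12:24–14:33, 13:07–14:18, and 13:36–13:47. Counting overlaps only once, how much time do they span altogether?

3 h 39 min

Merged: 08:22–09:27, 12:13–14:47.
Lengths: 1 h 5 min + 2 h 34 min = 3 h 39 min.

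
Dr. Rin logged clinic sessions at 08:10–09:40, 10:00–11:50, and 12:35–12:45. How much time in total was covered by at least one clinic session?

Merged: 08:10-09:40, 10:00-11:50, 12:35-12:45.
Lengths: 1 h 30 min + 1 h 50 min + 10 min = 3 h 30 min.

3 h 30 min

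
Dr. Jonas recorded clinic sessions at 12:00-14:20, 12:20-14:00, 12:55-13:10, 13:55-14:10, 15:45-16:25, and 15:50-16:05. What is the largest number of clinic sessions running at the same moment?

Sweep endpoints in order; track running count of active intervals.
Peak of 3 reached at 12:55.

3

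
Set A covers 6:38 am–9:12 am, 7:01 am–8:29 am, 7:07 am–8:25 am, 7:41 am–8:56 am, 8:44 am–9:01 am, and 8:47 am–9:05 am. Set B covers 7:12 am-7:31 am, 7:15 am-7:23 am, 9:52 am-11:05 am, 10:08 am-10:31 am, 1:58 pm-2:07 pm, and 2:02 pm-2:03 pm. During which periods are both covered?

7:12 am–7:31 am

A, merged: 6:38 am–9:12 am.
B, merged: 7:12 am–7:31 am, 9:52 am–11:05 am, 1:58 pm–2:07 pm.
6:38 am–9:12 am meets the second set on 7:12 am–7:31 am.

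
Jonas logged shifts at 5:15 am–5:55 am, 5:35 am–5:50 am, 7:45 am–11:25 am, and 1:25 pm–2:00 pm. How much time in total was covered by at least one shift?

4 h 55 min

Merged: 5:15 am–5:55 am, 7:45 am–11:25 am, 1:25 pm–2:00 pm.
Lengths: 40 min + 3 h 40 min + 35 min = 4 h 55 min.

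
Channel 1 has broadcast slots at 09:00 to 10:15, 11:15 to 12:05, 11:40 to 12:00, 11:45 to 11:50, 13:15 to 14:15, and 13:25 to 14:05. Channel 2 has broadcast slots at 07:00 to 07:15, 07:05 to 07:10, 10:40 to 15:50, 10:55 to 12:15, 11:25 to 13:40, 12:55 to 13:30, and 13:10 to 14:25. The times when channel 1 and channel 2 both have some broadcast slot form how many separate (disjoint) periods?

Merge the first list: 09:00–10:15, 11:15–12:05, 13:15–14:15.
Merge the second list: 07:00–07:15, 10:40–15:50.
A ∩ B = 11:15–12:05, 13:15–14:15.
That is 2 disjoint pieces.

2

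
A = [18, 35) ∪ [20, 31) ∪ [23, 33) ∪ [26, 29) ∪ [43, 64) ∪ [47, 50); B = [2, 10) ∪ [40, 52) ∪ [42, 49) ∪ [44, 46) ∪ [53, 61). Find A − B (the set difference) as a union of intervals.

Merge the first list: [18, 35), [43, 64).
Merge the second list: [2, 10), [40, 52), [53, 61).
[18, 35): nothing removed.
[43, 64) \ B = [52, 53), [61, 64).

[18, 35) ∪ [52, 53) ∪ [61, 64)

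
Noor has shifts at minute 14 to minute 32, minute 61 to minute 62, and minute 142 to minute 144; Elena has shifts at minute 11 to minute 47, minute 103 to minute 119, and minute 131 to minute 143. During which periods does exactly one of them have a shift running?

A but not B: minute 61 to minute 62, minute 143 to minute 144.
B but not A: minute 11 to minute 14, minute 32 to minute 47, minute 103 to minute 119, minute 131 to minute 142.
Combining gives A △ B.

minute 11 to minute 14, minute 32 to minute 47, minute 61 to minute 62, minute 103 to minute 119, minute 131 to minute 142, minute 143 to minute 144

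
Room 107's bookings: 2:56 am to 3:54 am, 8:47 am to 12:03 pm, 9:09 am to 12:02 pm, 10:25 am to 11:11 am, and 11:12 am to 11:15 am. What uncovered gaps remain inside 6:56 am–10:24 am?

6:56 am-8:47 am

The merged coverage is 2:56 am-3:54 am, 8:47 am-12:03 pm.
Complement within 6:56 am-10:24 am: 6:56 am-8:47 am.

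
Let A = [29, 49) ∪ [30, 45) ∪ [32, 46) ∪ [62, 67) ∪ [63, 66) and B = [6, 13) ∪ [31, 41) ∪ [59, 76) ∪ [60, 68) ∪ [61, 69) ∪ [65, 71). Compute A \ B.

First set merges to [29, 49), [62, 67).
Second set merges to [6, 13), [31, 41), [59, 76).
[29, 49) minus B → [29, 31), [41, 49).
[62, 67): fully covered by B → removed.

[29, 31) ∪ [41, 49)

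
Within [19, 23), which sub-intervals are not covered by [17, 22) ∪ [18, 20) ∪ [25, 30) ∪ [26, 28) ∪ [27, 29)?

[22, 23)

The merged coverage is [17, 22), [25, 30).
Complement within [19, 23): [22, 23).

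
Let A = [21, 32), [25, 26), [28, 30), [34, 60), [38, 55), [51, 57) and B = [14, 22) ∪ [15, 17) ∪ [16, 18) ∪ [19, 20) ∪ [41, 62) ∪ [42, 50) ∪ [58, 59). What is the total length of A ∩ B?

20

Merge the first list: [21, 32), [34, 60).
Merge the second list: [14, 22), [41, 62).
A ∩ B = [21, 22), [41, 60).
Total: 1 + 19 = 20.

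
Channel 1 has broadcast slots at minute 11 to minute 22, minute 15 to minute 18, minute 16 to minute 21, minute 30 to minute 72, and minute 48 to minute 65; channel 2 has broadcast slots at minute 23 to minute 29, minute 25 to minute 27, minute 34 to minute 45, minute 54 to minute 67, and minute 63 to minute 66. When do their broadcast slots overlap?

Merge the first list: minute 11 to minute 22, minute 30 to minute 72.
Merge the second list: minute 23 to minute 29, minute 34 to minute 45, minute 54 to minute 67.
minute 11 to minute 22: no overlap with the second set.
minute 30 to minute 72 meets the second set on minute 34 to minute 45, minute 54 to minute 67.

minute 34 to minute 45, minute 54 to minute 67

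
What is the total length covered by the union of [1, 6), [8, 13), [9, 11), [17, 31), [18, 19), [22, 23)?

24

Merged: [1, 6), [8, 13), [17, 31).
Lengths: 5 + 5 + 14 = 24.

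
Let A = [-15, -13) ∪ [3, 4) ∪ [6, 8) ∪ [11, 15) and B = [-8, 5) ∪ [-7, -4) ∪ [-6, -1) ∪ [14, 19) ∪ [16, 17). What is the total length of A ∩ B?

Second set merges to [-8, 5), [14, 19).
A ∩ B = [3, 4), [14, 15).
Total: 1 + 1 = 2.

2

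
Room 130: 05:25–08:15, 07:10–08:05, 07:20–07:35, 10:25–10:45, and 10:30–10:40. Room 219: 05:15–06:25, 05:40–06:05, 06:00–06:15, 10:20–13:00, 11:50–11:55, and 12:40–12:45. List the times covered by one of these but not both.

05:15–05:25, 06:25–08:15, 10:20–10:25, 10:45–13:00

First set merges to 05:25–08:15, 10:25–10:45.
Second set merges to 05:15–06:25, 10:20–13:00.
A \ B = 06:25–08:15.
B \ A = 05:15–05:25, 10:20–10:25, 10:45–13:00.
Union of the two gives the symmetric difference.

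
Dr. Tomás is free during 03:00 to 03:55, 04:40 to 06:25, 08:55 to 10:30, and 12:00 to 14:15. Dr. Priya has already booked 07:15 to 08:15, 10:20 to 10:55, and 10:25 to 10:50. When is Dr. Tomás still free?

03:00-03:55, 04:40-06:25, 08:55-10:20, 12:00-14:15

B, merged: 07:15-08:15, 10:20-10:55.
03:00-03:55: nothing removed.
04:40-06:25: nothing removed.
08:55-10:30 \ B = 08:55-10:20.
12:00-14:15: nothing removed.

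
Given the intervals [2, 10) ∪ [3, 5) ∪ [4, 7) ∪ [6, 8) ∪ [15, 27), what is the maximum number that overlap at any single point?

3

Walk the sorted start/end points keeping a running depth.
The depth first hits 3 at 4.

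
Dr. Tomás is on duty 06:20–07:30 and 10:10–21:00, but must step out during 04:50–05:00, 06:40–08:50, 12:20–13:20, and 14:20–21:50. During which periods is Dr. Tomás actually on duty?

06:20–07:30 with B removed leaves 06:20–06:40.
10:10–21:00 with B removed leaves 10:10–12:20, 13:20–14:20.

06:20–06:40, 10:10–12:20, 13:20–14:20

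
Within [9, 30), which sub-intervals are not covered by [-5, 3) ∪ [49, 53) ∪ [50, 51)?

[9, 30)

The merged coverage is [-5, 3), [49, 53).
Uncovered inside [9, 30): [9, 30).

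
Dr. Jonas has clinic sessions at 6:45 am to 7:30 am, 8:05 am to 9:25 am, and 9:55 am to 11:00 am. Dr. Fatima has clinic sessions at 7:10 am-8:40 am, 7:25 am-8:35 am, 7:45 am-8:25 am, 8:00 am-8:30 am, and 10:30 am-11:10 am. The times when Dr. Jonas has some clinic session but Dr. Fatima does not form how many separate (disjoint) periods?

3

Merge the second list: 7:10 am–8:40 am, 10:30 am–11:10 am.
A \ B = 6:45 am–7:10 am, 8:40 am–9:25 am, 9:55 am–10:30 am.
That is 3 disjoint pieces.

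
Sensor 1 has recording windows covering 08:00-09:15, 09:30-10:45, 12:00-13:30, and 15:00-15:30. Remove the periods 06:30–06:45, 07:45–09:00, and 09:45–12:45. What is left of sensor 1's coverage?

09:00-09:15, 09:30-09:45, 12:45-13:30, 15:00-15:30

08:00-09:15 minus B → 09:00-09:15.
09:30-10:45 minus B → 09:30-09:45.
12:00-13:30 minus B → 12:45-13:30.
15:00-15:30: no B overlap → unchanged.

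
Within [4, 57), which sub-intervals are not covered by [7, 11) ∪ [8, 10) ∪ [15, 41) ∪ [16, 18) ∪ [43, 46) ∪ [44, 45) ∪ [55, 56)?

The merged coverage is [7, 11), [15, 41), [43, 46), [55, 56).
Uncovered inside [4, 57): [4, 7), [11, 15), [41, 43), [46, 55), [56, 57).

[4, 7) ∪ [11, 15) ∪ [41, 43) ∪ [46, 55) ∪ [56, 57)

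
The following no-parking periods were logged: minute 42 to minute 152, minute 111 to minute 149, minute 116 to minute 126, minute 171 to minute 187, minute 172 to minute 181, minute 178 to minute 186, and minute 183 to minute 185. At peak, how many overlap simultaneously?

Walk the sorted start/end points keeping a running depth.
The depth first hits 3 at minute 116.

3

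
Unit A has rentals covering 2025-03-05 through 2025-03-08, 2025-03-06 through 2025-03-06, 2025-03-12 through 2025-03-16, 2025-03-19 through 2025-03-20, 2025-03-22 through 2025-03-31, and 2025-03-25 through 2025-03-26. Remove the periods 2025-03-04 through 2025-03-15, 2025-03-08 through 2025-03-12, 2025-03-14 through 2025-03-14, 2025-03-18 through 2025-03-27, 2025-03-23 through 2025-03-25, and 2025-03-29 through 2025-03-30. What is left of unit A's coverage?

First set merges to 2025-03-05 through 2025-03-08, 2025-03-12 through 2025-03-16, 2025-03-19 through 2025-03-20, 2025-03-22 through 2025-03-31.
Second set merges to 2025-03-04 through 2025-03-15, 2025-03-18 through 2025-03-27, 2025-03-29 through 2025-03-30.
2025-03-05 through 2025-03-08: fully covered by B → removed.
2025-03-12 through 2025-03-16 minus B → 2025-03-16 through 2025-03-16.
2025-03-19 through 2025-03-20: fully covered by B → removed.
2025-03-22 through 2025-03-31 minus B → 2025-03-28 through 2025-03-28, 2025-03-31 through 2025-03-31.

2025-03-16 through 2025-03-16, 2025-03-28 through 2025-03-28, 2025-03-31 through 2025-03-31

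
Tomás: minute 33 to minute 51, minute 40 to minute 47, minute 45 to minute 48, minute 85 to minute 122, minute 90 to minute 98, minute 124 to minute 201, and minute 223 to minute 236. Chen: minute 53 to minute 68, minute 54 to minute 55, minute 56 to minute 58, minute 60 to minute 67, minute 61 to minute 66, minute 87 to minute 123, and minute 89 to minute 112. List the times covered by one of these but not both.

minute 33 to minute 51, minute 53 to minute 68, minute 85 to minute 87, minute 122 to minute 123, minute 124 to minute 201, minute 223 to minute 236

First set merges to minute 33 to minute 51, minute 85 to minute 122, minute 124 to minute 201, minute 223 to minute 236.
Second set merges to minute 53 to minute 68, minute 87 to minute 123.
A \ B = minute 33 to minute 51, minute 85 to minute 87, minute 124 to minute 201, minute 223 to minute 236.
B \ A = minute 53 to minute 68, minute 122 to minute 123.
Union of the two gives the symmetric difference.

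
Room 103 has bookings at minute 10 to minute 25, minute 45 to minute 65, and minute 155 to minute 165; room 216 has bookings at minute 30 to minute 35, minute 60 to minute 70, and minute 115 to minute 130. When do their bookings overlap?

minute 10 to minute 25: no overlap with the second set.
minute 45 to minute 65 meets the second set on minute 60 to minute 65.
minute 155 to minute 165: no overlap with the second set.

minute 60 to minute 65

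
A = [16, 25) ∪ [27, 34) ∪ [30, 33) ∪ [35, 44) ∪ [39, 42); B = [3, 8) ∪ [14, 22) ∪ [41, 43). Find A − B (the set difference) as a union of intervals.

[22, 25) ∪ [27, 34) ∪ [35, 41) ∪ [43, 44)

First set merges to [16, 25), [27, 34), [35, 44).
[16, 25) \ B = [22, 25).
[27, 34): nothing removed.
[35, 44) \ B = [35, 41), [43, 44).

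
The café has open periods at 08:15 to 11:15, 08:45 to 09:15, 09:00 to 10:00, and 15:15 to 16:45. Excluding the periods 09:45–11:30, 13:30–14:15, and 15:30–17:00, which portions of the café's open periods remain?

08:15-09:45, 15:15-15:30

First set merges to 08:15-11:15, 15:15-16:45.
08:15-11:15 \ B = 08:15-09:45.
15:15-16:45 \ B = 15:15-15:30.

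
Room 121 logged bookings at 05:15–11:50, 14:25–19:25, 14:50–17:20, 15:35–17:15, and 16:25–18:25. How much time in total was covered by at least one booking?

Merged: 05:15–11:50, 14:25–19:25.
Lengths: 6 h 35 min + 5 h = 11 h 35 min.

11 h 35 min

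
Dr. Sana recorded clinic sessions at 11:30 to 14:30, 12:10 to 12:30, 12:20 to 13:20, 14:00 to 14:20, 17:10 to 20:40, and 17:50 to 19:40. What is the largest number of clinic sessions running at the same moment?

At 12:20, 3 of the intervals are simultaneously active.
No point has more.

3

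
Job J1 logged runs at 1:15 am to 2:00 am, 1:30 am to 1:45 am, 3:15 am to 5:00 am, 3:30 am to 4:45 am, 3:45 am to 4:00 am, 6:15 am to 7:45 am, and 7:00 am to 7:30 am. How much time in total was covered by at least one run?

4 h

Merged: 1:15 am–2:00 am, 3:15 am–5:00 am, 6:15 am–7:45 am.
Lengths: 45 min + 1 h 45 min + 1 h 30 min = 4 h.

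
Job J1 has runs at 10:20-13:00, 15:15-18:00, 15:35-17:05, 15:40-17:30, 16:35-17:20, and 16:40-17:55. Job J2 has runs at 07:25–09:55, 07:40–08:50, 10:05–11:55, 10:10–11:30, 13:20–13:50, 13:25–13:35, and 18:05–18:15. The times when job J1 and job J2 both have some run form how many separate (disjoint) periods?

Merge the first list: 10:20-13:00, 15:15-18:00.
Merge the second list: 07:25-09:55, 10:05-11:55, 13:20-13:50, 18:05-18:15.
A ∩ B = 10:20-11:55.
That is 1 disjoint piece.

1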